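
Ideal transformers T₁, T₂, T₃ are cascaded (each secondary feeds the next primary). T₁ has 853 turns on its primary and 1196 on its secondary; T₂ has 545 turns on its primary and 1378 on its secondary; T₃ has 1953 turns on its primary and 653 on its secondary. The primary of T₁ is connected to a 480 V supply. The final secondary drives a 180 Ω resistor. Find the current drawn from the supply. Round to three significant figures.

After T₁: V = 480.00 × 1196/853 = 673.01 V.
After T₂: V = 673.01 × 1378/545 = 1701.7 V.
After T₃: V = 1701.7 × 653/1953 = 568.97 V.
I_load = 568.97/180 = 3.1609 A, so P_out = 568.97 × 3.1609 = 1798.5 W.
All ideal ⇒ P_in = P_out, so I_supply = 1798.5/480 = 3.75 A.

I_supply ≈ 3.75 A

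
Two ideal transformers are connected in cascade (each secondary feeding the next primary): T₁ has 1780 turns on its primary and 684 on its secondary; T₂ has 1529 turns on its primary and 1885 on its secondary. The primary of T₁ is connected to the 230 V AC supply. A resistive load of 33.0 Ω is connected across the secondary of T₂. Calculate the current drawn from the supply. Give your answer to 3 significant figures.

Secondary of T₁: V = 230.00 × 684/1780 = 88.382 V.
Secondary of T₂: V = 88.382 × 1885/1529 = 108.96 V.
I_load = 108.96/33.0 = 3.3018 A, so P_out = 108.96 × 3.3018 = 359.77 W.
All ideal ⇒ P_in = P_out, so I_supply = 359.77/230 = 1.56 A.

I_supply ≈ 1.56 A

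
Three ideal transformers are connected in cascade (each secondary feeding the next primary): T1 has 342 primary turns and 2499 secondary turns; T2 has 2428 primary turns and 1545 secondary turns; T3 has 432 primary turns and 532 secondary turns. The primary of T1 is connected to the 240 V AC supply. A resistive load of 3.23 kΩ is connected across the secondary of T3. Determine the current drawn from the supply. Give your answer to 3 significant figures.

After T1: V = 240.00 × 2499/342 = 1753.7 V.
After T2: V = 1753.7 × 1545/2428 = 1115.9 V.
After T3: V = 1115.9 × 532/432 = 1374.2 V.
I_load = 1374.2/3230 = 0.42546 A, so P_out = 1374.2 × 0.42546 = 584.68 W.
All ideal ⇒ P_in = P_out, so I_supply = 584.68/240 = 2.44 A.

I_supply ≈ 2.44 A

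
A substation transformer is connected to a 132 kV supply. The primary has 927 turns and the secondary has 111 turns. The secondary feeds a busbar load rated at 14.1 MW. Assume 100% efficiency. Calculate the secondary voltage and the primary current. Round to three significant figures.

V_s ≈ 15800 V, I_p ≈ 107 A

V_s = V_p × N_s/N_p = 132000 × 111/927 = 15806 V.
I_s = P/V_s = 1.41×10^7/15806 = 892.08 A.
I_p = I_s × N_s/N_p = 892.08 × 111/927 = 107 A.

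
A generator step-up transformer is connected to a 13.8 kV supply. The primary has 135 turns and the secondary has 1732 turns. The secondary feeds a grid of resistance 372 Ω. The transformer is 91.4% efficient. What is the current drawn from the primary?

I_p ≈ 6680 A

V_s = 13800 × 1732/135 = 177050 V.
I_s = V_s/R = 177050/372 = 475.94 A.
P_out = V_s I_s = 177050 × 475.94 = 8.4264×10^7 W.
P_in = P_out/η = 8.4264×10^7/0.914 = 9.2193×10^7 W.
I_p = P_in/V_p = 9.2193×10^7/13800 = 6680 A.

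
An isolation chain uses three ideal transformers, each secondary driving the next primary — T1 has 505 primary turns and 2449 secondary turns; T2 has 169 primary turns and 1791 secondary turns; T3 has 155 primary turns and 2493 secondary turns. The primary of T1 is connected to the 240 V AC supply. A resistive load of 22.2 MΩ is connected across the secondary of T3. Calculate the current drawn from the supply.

After T1: V = 240.00 × 2449/505 = 1163.9 V.
After T2: V = 1163.9 × 1791/169 = 12334 V.
After T3: V = 12334 × 2493/155 = 198380 V.
I_load = 198380/(2.22×10^7) = 0.0089362 A, so P_out = 198380 × 0.0089362 = 1772.8 W.
All ideal ⇒ P_in = P_out, so I_supply = 1772.8/240 = 7.39 A.

I_supply ≈ 7.39 A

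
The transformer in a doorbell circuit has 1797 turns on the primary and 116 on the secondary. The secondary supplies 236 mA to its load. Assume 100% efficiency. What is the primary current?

For an ideal transformer I_p/I_s = N_s/N_p, so I_p = 0.236 × 116/1797 = 0.0152 A.

I_p ≈ 0.0152 A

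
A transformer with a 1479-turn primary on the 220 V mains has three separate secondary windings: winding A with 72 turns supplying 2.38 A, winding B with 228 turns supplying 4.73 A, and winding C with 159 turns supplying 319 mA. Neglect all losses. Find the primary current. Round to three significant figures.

I_p ≈ 0.879 A

V_A = 220 × 72/1479 = 10.710 V; V_B = 220 × 228/1479 = 33.915 V; V_C = 220 × 159/1479 = 23.651 V.
P_out = V_A I_A + V_B I_B + V_C I_C = 10.710×2.38 + 33.915×4.73 + 23.651×0.319 = 25.490 + 160.42 + 7.5447 = 193.45 W.
Ideal ⇒ P_in = P_out, so I_p = P_out/V_p = 193.45/220 = 0.879 A.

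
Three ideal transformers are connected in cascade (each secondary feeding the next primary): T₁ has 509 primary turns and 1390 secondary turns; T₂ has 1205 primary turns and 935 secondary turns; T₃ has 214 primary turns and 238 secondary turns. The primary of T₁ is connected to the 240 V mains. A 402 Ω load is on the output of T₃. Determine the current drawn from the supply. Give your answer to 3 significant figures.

I_supply ≈ 3.32 A

Secondary of T₁: V = 240.00 × 1390/509 = 655.40 V.
Secondary of T₂: V = 655.40 × 935/1205 = 508.55 V.
Secondary of T₃: V = 508.55 × 238/214 = 565.58 V.
I_load = 565.58/402 = 1.4069 A, so P_out = 565.58 × 1.4069 = 795.73 W.
All ideal ⇒ P_in = P_out, so I_supply = 795.73/240 = 3.32 A.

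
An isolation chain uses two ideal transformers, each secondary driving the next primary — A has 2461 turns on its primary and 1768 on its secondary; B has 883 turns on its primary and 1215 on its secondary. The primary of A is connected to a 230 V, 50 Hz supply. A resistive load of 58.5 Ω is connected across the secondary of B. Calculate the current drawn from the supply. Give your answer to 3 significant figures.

I_supply ≈ 3.84 A

After A: V = 230.00 × 1768/2461 = 165.23 V.
After B: V = 165.23 × 1215/883 = 227.36 V.
I_load = 227.36/58.5 = 3.8865 A, so P_out = 227.36 × 3.8865 = 883.63 W.
All ideal ⇒ P_in = P_out, so I_supply = 883.63/230 = 3.84 A.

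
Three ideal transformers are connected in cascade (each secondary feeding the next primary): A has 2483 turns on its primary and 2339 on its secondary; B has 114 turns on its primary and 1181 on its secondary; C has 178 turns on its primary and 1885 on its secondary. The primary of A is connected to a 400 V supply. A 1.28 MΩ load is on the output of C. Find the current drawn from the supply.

After A: V = 400.00 × 2339/2483 = 376.80 V.
After B: V = 376.80 × 1181/114 = 3903.5 V.
After C: V = 3903.5 × 1885/178 = 41338 V.
I_load = 41338/(1.28×10^6) = 0.032295 A, so P_out = 41338 × 0.032295 = 1335.0 W.
All ideal ⇒ P_in = P_out, so I_supply = 1335.0/400 = 3.34 A.

I_supply ≈ 3.34 A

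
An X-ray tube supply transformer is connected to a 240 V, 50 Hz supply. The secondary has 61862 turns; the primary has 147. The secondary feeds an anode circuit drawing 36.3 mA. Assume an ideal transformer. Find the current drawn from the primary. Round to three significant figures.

For an ideal transformer I_p N_p = I_s N_s, so I_p = 0.0363 × 61862/147 = 15.3 A.

I_p ≈ 15.3 A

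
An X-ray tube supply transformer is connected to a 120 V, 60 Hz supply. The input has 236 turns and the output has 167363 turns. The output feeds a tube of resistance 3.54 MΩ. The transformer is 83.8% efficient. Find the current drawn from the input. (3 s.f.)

I_in ≈ 20.3 A

V_out = 120 × 167363/236 = 85100 V.
I_out = V_out/R = 85100/(3.54×10^6) = 0.024040 A.
P_out = V_out I_out = 85100 × 0.024040 = 2045.8 W.
P_in = P_out/η = 2045.8/0.838 = 2441.2 W.
I_in = P_in/V_in = 2441.2/120 = 20.3 A.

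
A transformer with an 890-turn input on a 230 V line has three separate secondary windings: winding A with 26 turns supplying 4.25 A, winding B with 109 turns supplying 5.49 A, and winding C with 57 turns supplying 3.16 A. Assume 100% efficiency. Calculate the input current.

I_in ≈ 0.999 A

V_A = 230 × 26/890 = 6.7191 V; V_B = 230 × 109/890 = 28.169 V; V_C = 230 × 57/890 = 14.730 V.
P_out = V_A I_A + V_B I_B + V_C I_C = 6.7191×4.25 + 28.169×5.49 + 14.730×3.16 = 28.556 + 154.65 + 46.548 = 229.75 W.
Ideal ⇒ P_in = P_out, so I_in = P_out/V_in = 229.75/230 = 0.999 A.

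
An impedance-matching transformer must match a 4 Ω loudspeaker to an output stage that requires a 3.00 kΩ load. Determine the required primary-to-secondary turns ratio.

N_p/N_s ≈ 27.4

Z_p/Z_s = (N_p/N_s)², so N_p/N_s = √(3000/4) = √750 = 27.4.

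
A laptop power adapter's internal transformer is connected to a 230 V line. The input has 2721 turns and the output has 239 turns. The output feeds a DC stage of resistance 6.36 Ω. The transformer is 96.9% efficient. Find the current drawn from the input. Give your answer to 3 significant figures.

I_in ≈ 0.288 A

V_out = 230 × 239/2721 = 20.202 V.
I_out = V_out/R = 20.202/6.36 = 3.1764 A.
P_out = V_out I_out = 20.202 × 3.1764 = 64.171 W.
P_in = P_out/η = 64.171/0.969 = 66.224 W.
I_in = P_in/V_in = 66.224/230 = 0.288 A.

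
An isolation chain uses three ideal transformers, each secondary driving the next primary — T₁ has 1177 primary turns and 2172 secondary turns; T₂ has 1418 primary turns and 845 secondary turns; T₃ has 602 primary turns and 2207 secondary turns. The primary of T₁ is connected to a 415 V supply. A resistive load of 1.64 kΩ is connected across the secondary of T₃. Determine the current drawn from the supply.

I_supply ≈ 4.11 A

After T₁: V = 415.00 × 2172/1177 = 765.83 V.
After T₂: V = 765.83 × 845/1418 = 456.36 V.
After T₃: V = 456.36 × 2207/602 = 1673.1 V.
I_load = 1673.1/1640 = 1.0202 A, so P_out = 1673.1 × 1.0202 = 1706.8 W.
All ideal ⇒ P_in = P_out, so I_supply = 1706.8/415 = 4.11 A.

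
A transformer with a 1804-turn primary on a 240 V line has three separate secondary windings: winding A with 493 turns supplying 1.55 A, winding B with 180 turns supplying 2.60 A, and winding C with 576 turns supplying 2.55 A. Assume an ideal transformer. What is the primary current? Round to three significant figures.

I_p ≈ 1.50 A

V_A = 240 × 493/1804 = 65.588 V; V_B = 240 × 180/1804 = 23.947 V; V_C = 240 × 576/1804 = 76.630 V.
P_out = V_A I_A + V_B I_B + V_C I_C = 65.588×1.55 + 23.947×2.60 + 76.630×2.55 = 101.66 + 62.262 + 195.41 = 359.33 W.
Ideal ⇒ P_in = P_out, so I_p = P_out/V_p = 359.33/240 = 1.50 A.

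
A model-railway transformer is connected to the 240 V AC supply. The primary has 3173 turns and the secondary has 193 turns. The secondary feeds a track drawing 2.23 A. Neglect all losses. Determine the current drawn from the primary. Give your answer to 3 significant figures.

For an ideal transformer I_p N_p = I_s N_s, so I_p = 2.23 × 193/3173 = 0.136 A.

I_p ≈ 0.136 A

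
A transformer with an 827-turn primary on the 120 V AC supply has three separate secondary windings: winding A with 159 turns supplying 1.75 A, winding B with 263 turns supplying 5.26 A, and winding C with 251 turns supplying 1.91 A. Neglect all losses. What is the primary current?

V_A = 120 × 159/827 = 23.071 V; V_B = 120 × 263/827 = 38.162 V; V_C = 120 × 251/827 = 36.421 V.
P_out = V_A I_A + V_B I_B + V_C I_C = 23.071×1.75 + 38.162×5.26 + 36.421×1.91 = 40.375 + 200.73 + 69.564 = 310.67 W.
Ideal ⇒ P_in = P_out, so I_p = P_out/V_p = 310.67/120 = 2.59 A.

I_p ≈ 2.59 A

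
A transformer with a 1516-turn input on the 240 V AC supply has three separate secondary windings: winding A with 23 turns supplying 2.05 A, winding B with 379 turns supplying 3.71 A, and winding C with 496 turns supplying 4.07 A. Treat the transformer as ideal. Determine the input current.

V_A = 240 × 23/1516 = 3.6412 V; V_B = 240 × 379/1516 = 60.000 V; V_C = 240 × 496/1516 = 78.522 V.
P_out = V_A I_A + V_B I_B + V_C I_C = 3.6412×2.05 + 60.000×3.71 + 78.522×4.07 = 7.4644 + 222.60 + 319.59 = 549.65 W.
Ideal ⇒ P_in = P_out, so I_in = P_out/V_in = 549.65/240 = 2.29 A.

I_in ≈ 2.29 A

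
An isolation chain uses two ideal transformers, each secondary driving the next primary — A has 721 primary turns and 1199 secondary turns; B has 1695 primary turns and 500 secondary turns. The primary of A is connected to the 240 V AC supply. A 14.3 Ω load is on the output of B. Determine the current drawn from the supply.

I_supply ≈ 4.04 A

After A: V = 240.00 × 1199/721 = 399.11 V.
After B: V = 399.11 × 500/1695 = 117.73 V.
I_load = 117.73/14.3 = 8.2330 A, so P_out = 117.73 × 8.2330 = 969.29 W.
All ideal ⇒ P_in = P_out, so I_supply = 969.29/240 = 4.04 A.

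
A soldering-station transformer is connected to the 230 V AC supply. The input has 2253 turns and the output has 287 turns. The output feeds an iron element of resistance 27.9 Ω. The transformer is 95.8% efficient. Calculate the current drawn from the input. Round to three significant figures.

I_in ≈ 0.140 A

V_out = 230 × 287/2253 = 29.299 V.
I_out = V_out/R = 29.299/27.9 = 1.0501 A.
P_out = V_out I_out = 29.299 × 1.0501 = 30.768 W.
P_in = P_out/η = 30.768/0.958 = 32.116 W.
I_in = P_in/V_in = 32.116/230 = 0.140 A.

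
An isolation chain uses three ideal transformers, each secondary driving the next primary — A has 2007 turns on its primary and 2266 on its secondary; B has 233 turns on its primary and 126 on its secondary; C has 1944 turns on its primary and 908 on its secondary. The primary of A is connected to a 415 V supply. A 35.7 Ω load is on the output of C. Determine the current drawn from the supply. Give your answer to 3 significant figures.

I_supply ≈ 0.945 A

Secondary of A: V = 415.00 × 2266/2007 = 468.56 V.
Secondary of B: V = 468.56 × 126/233 = 253.38 V.
Secondary of C: V = 253.38 × 908/1944 = 118.35 V.
I_load = 118.35/35.7 = 3.3151 A, so P_out = 118.35 × 3.3151 = 392.34 W.
All ideal ⇒ P_in = P_out, so I_supply = 392.34/415 = 0.945 A.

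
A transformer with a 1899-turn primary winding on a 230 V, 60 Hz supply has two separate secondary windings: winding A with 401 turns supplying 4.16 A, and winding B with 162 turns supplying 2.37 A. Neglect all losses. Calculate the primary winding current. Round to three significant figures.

I_p ≈ 1.08 A

V_A = 230 × 401/1899 = 48.568 V; V_B = 230 × 162/1899 = 19.621 V.
P_out = V_A I_A + V_B I_B = 48.568×4.16 + 19.621×2.37 = 202.04 + 46.501 = 248.54 W.
Ideal ⇒ P_in = P_out, so I_p = P_out/V_p = 248.54/230 = 1.08 A.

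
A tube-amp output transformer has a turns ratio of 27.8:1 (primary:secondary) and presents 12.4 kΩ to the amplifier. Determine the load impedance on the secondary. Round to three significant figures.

Z_s = Z_p/(N_p/N_s)² = 12400/27.8² = 16.0 Ω.

Z_s ≈ 16.0 Ω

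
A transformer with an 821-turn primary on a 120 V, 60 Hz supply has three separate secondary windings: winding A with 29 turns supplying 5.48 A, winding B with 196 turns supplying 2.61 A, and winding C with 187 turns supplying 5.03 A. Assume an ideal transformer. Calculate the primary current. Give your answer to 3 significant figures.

I_p ≈ 1.96 A

V_A = 120 × 29/821 = 4.2387 V; V_B = 120 × 196/821 = 28.648 V; V_C = 120 × 187/821 = 27.333 V.
P_out = V_A I_A + V_B I_B + V_C I_C = 4.2387×5.48 + 28.648×2.61 + 27.333×5.03 = 23.228 + 74.771 + 137.48 = 235.48 W.
Ideal ⇒ P_in = P_out, so I_p = P_out/V_p = 235.48/120 = 1.96 A.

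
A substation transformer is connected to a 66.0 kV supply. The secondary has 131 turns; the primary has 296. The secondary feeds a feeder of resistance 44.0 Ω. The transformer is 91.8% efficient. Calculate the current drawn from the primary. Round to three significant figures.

I_p ≈ 320 A

V_s = 66000 × 131/296 = 29209 V.
I_s = V_s/R = 29209/44.0 = 663.85 A.
P_out = V_s I_s = 29209 × 663.85 = 1.9391×10^7 W.
P_in = P_out/η = 1.9391×10^7/0.918 = 2.1123×10^7 W.
I_p = P_in/V_p = 2.1123×10^7/66000 = 320 A.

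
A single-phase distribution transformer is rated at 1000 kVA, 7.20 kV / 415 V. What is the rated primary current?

I_p ≈ 139 A

I_p = S/V_p = 1000000/7200 = 139 A.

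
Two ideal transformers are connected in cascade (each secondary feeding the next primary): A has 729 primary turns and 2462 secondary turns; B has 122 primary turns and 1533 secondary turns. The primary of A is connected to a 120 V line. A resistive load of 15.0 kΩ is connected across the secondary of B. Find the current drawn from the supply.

I_supply ≈ 14.4 A

Secondary of A: V = 120.00 × 2462/729 = 405.27 V.
Secondary of B: V = 405.27 × 1533/122 = 5092.4 V.
I_load = 5092.4/15000 = 0.33949 A, so P_out = 5092.4 × 0.33949 = 1728.8 W.
All ideal ⇒ P_in = P_out, so I_supply = 1728.8/120 = 14.4 A.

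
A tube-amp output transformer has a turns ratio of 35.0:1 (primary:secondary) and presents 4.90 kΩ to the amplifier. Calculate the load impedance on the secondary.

Z_s ≈ 4.00 Ω

Z_s = Z_p/(N_p/N_s)² = 4900/35.0² = 4.00 Ω.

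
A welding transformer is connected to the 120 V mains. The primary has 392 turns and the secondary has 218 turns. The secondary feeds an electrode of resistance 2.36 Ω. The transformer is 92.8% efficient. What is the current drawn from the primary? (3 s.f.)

V_s = 120 × 218/392 = 66.735 V.
I_s = V_s/R = 66.735/2.36 = 28.277 A.
P_out = V_s I_s = 66.735 × 28.277 = 1887.1 W.
P_in = P_out/η = 1887.1/0.928 = 2033.5 W.
I_p = P_in/V_p = 2033.5/120 = 16.9 A.

I_p ≈ 16.9 A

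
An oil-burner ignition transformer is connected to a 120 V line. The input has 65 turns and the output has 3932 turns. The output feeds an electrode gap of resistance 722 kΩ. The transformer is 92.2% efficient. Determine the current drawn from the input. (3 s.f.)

V_out = 120 × 3932/65 = 7259.1 V.
I_out = V_out/R = 7259.1/722000 = 0.010054 A.
P_out = V_out I_out = 7259.1 × 0.010054 = 72.984 W.
P_in = P_out/η = 72.984/0.922 = 79.158 W.
I_in = P_in/V_in = 79.158/120 = 0.660 A.

I_in ≈ 0.660 A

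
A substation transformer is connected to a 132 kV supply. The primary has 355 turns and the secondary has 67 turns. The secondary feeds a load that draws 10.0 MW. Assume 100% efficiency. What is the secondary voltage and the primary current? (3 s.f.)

V_s = V_p × N_s/N_p = 132000 × 67/355 = 24913 V.
I_s = P/V_s = 1.00×10^7/24913 = 401.40 A.
I_p = I_s × N_s/N_p = 401.40 × 67/355 = 75.8 A.

V_s ≈ 24900 V, I_p ≈ 75.8 A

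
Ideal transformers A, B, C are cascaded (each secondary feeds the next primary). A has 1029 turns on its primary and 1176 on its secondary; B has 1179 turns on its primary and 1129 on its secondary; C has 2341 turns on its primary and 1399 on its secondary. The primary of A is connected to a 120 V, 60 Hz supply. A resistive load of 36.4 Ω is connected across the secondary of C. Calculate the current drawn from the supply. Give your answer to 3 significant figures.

I_supply ≈ 1.41 A

Secondary of A: V = 120.00 × 1176/1029 = 137.14 V.
Secondary of B: V = 137.14 × 1129/1179 = 131.33 V.
Secondary of C: V = 131.33 × 1399/2341 = 78.482 V.
I_load = 78.482/36.4 = 2.1561 A, so P_out = 78.482 × 2.1561 = 169.21 W.
All ideal ⇒ P_in = P_out, so I_supply = 169.21/120 = 1.41 A.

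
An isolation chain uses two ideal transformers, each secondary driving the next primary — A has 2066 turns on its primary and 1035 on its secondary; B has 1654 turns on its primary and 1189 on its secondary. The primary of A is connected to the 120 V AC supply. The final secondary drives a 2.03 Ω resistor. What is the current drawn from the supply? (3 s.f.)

I_supply ≈ 7.67 A

After A: V = 120.00 × 1035/2066 = 60.116 V.
After B: V = 60.116 × 1189/1654 = 43.215 V.
I_load = 43.215/2.03 = 21.288 A, so P_out = 43.215 × 21.288 = 919.98 W.
All ideal ⇒ P_in = P_out, so I_supply = 919.98/120 = 7.67 A.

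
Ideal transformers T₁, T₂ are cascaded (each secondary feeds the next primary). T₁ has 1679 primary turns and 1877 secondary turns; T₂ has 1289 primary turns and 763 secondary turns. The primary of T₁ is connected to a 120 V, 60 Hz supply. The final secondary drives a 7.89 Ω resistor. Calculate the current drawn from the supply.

After T₁: V = 120.00 × 1877/1679 = 134.15 V.
After T₂: V = 134.15 × 763/1289 = 79.408 V.
I_load = 79.408/7.89 = 10.064 A, so P_out = 79.408 × 10.064 = 799.20 W.
All ideal ⇒ P_in = P_out, so I_supply = 799.20/120 = 6.66 A.

I_supply ≈ 6.66 A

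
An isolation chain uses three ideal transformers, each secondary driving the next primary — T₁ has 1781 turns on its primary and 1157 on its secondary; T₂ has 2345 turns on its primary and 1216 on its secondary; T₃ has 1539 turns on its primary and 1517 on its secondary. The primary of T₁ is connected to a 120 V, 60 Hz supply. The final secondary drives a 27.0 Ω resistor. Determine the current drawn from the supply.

After T₁: V = 120.00 × 1157/1781 = 77.956 V.
After T₂: V = 77.956 × 1216/2345 = 40.424 V.
After T₃: V = 40.424 × 1517/1539 = 39.846 V.
I_load = 39.846/27.0 = 1.4758 A, so P_out = 39.846 × 1.4758 = 58.805 W.
All ideal ⇒ P_in = P_out, so I_supply = 58.805/120 = 0.490 A.

I_supply ≈ 0.490 A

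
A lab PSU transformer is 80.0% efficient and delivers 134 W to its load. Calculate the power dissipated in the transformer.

P_loss ≈ 33.5 W

P_in = P_out/η = 134/0.800 = 167.500 W.
P_loss = P_in − P_out = 167.500 − 134 = 33.5 W.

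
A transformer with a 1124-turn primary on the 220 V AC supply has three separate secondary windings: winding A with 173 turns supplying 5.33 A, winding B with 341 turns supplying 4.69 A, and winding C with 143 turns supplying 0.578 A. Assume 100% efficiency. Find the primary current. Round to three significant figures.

V_A = 220 × 173/1124 = 33.861 V; V_B = 220 × 341/1124 = 66.744 V; V_C = 220 × 143/1124 = 27.989 V.
P_out = V_A I_A + V_B I_B + V_C I_C = 33.861×5.33 + 66.744×4.69 + 27.989×0.578 = 180.48 + 313.03 + 16.178 = 509.69 W.
Ideal ⇒ P_in = P_out, so I_p = P_out/V_p = 509.69/220 = 2.32 A.

I_p ≈ 2.32 A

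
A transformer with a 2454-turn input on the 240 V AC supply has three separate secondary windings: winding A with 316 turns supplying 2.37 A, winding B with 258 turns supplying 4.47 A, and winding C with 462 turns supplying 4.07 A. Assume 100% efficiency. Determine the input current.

V_A = 240 × 316/2454 = 30.905 V; V_B = 240 × 258/2454 = 25.232 V; V_C = 240 × 462/2454 = 45.183 V.
P_out = V_A I_A + V_B I_B + V_C I_C = 30.905×2.37 + 25.232×4.47 + 45.183×4.07 = 73.244 + 112.79 + 183.90 = 369.93 W.
Ideal ⇒ P_in = P_out, so I_in = P_out/V_in = 369.93/240 = 1.54 A.

I_in ≈ 1.54 A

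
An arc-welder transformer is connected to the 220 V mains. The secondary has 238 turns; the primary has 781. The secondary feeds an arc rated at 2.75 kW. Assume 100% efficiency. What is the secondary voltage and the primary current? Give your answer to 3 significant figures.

V_s ≈ 67.0 V, I_p ≈ 12.5 A

V_s = V_p × N_s/N_p = 220 × 238/781 = 67.042 V.
I_s = P/V_s = 2750/67.042 = 41.019 A.
I_p = I_s × N_s/N_p = 41.019 × 238/781 = 12.5 A.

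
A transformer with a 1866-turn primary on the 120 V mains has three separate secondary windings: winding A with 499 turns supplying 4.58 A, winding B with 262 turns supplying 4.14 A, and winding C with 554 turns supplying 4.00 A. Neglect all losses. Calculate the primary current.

V_A = 120 × 499/1866 = 32.090 V; V_B = 120 × 262/1866 = 16.849 V; V_C = 120 × 554/1866 = 35.627 V.
P_out = V_A I_A + V_B I_B + V_C I_C = 32.090×4.58 + 16.849×4.14 + 35.627×4.00 = 146.97 + 69.754 + 142.51 = 359.23 W.
Ideal ⇒ P_in = P_out, so I_p = P_out/V_p = 359.23/120 = 2.99 A.

I_p ≈ 2.99 A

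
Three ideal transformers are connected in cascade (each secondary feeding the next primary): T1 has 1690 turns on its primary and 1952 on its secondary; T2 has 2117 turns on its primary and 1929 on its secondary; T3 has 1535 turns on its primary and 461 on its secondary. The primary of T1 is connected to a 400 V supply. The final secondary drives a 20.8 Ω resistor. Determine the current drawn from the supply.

I_supply ≈ 1.92 A

After T1: V = 400.00 × 1952/1690 = 462.01 V.
After T2: V = 462.01 × 1929/2117 = 420.98 V.
After T3: V = 420.98 × 461/1535 = 126.43 V.
I_load = 126.43/20.8 = 6.0785 A, so P_out = 126.43 × 6.0785 = 768.51 W.
All ideal ⇒ P_in = P_out, so I_supply = 768.51/400 = 1.92 A.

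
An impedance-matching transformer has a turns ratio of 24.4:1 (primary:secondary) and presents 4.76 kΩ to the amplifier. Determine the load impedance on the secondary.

Z_s = Z_p/(N_p/N_s)² = 4760/24.4² = 8.00 Ω.

Z_s ≈ 8.00 Ω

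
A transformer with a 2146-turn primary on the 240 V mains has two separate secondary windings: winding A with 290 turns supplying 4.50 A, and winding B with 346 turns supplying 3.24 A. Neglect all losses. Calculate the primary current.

V_A = 240 × 290/2146 = 32.432 V; V_B = 240 × 346/2146 = 38.695 V.
P_out = V_A I_A + V_B I_B = 32.432×4.50 + 38.695×3.24 = 145.95 + 125.37 = 271.32 W.
Ideal ⇒ P_in = P_out, so I_p = P_out/V_p = 271.32/240 = 1.13 A.

I_p ≈ 1.13 A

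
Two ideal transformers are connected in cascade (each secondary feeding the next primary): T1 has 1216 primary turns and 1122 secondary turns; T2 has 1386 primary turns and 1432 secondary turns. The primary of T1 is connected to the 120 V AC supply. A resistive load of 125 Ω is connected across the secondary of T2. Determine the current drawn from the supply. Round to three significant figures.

I_supply ≈ 0.872 A

Secondary of T1: V = 120.00 × 1122/1216 = 110.72 V.
Secondary of T2: V = 110.72 × 1432/1386 = 114.40 V.
I_load = 114.40/125 = 0.91519 A, so P_out = 114.40 × 0.91519 = 104.70 W.
All ideal ⇒ P_in = P_out, so I_supply = 104.70/120 = 0.872 A.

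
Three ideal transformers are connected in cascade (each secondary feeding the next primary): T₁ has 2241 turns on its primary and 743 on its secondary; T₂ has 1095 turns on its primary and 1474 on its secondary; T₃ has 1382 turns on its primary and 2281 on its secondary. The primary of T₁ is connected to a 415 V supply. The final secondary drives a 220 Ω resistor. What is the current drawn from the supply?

Secondary of T₁: V = 415.00 × 743/2241 = 137.59 V.
Secondary of T₂: V = 137.59 × 1474/1095 = 185.22 V.
Secondary of T₃: V = 185.22 × 2281/1382 = 305.70 V.
I_load = 305.70/220 = 1.3895 A, so P_out = 305.70 × 1.3895 = 424.78 W.
All ideal ⇒ P_in = P_out, so I_supply = 424.78/415 = 1.02 A.

I_supply ≈ 1.02 A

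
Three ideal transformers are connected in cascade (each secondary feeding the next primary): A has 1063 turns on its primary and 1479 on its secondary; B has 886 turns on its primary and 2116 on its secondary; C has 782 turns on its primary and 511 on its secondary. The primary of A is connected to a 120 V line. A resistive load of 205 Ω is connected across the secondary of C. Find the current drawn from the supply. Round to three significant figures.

I_supply ≈ 2.76 A

After A: V = 120.00 × 1479/1063 = 166.96 V.
After B: V = 166.96 × 2116/886 = 398.75 V.
After C: V = 398.75 × 511/782 = 260.56 V.
I_load = 260.56/205 = 1.2710 A, so P_out = 260.56 × 1.2710 = 331.18 W.
All ideal ⇒ P_in = P_out, so I_supply = 331.18/120 = 2.76 A.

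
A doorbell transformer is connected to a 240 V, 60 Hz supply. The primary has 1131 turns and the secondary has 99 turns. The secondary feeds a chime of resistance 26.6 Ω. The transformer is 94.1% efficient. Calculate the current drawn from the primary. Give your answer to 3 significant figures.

V_s = 240 × 99/1131 = 21.008 V.
I_s = V_s/R = 21.008/26.6 = 0.78977 A.
P_out = V_s I_s = 21.008 × 0.78977 = 16.592 W.
P_in = P_out/η = 16.592/0.941 = 17.632 W.
I_p = P_in/V_p = 17.632/240 = 0.0735 A.

I_p ≈ 0.0735 A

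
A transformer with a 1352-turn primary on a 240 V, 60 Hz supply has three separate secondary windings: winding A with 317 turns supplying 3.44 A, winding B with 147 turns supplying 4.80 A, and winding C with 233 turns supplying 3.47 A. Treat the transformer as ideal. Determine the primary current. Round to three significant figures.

V_A = 240 × 317/1352 = 56.272 V; V_B = 240 × 147/1352 = 26.095 V; V_C = 240 × 233/1352 = 41.361 V.
P_out = V_A I_A + V_B I_B + V_C I_C = 56.272×3.44 + 26.095×4.80 + 41.361×3.47 = 193.58 + 125.25 + 143.52 = 462.35 W.
Ideal ⇒ P_in = P_out, so I_p = P_out/V_p = 462.35/240 = 1.93 A.

I_p ≈ 1.93 A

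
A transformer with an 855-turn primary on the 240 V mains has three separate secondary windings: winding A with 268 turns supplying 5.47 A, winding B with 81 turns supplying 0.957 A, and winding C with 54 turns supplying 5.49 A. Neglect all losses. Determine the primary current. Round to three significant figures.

V_A = 240 × 268/855 = 75.228 V; V_B = 240 × 81/855 = 22.737 V; V_C = 240 × 54/855 = 15.158 V.
P_out = V_A I_A + V_B I_B + V_C I_C = 75.228×5.47 + 22.737×0.957 + 15.158×5.49 = 411.50 + 21.759 + 83.217 = 516.47 W.
Ideal ⇒ P_in = P_out, so I_p = P_out/V_p = 516.47/240 = 2.15 A.

I_p ≈ 2.15 A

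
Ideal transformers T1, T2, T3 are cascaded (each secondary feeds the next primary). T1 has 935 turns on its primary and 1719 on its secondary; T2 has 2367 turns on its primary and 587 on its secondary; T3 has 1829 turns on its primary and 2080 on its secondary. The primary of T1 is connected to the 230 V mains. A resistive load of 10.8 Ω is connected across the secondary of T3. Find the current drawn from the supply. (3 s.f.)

After T1: V = 230.00 × 1719/935 = 422.86 V.
After T2: V = 422.86 × 587/2367 = 104.87 V.
After T3: V = 104.87 × 2080/1829 = 119.26 V.
I_load = 119.26/10.8 = 11.042 A, so P_out = 119.26 × 11.042 = 1316.9 W.
All ideal ⇒ P_in = P_out, so I_supply = 1316.9/230 = 5.73 A.

I_supply ≈ 5.73 A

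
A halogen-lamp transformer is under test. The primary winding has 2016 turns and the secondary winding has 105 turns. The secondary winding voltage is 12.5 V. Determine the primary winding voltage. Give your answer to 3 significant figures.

V_p/V_s = N_p/N_s, so V_p = 12.5 × 2016/105 = 240 V.

V_p ≈ 240 V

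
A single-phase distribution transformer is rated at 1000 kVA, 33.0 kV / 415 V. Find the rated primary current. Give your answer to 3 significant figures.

I_p = S/V_p = 1000000/33000 = 30.3 A.

I_p ≈ 30.3 A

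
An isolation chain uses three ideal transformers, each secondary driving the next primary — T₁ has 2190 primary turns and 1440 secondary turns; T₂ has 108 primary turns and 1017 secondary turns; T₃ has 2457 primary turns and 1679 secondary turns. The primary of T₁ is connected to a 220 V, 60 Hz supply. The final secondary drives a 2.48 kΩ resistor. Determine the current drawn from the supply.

Secondary of T₁: V = 220.00 × 1440/2190 = 144.66 V.
Secondary of T₂: V = 144.66 × 1017/108 = 1362.2 V.
Secondary of T₃: V = 1362.2 × 1679/2457 = 930.86 V.
I_load = 930.86/2480 = 0.37535 A, so P_out = 930.86 × 0.37535 = 349.39 W.
All ideal ⇒ P_in = P_out, so I_supply = 349.39/220 = 1.59 A.

I_supply ≈ 1.59 A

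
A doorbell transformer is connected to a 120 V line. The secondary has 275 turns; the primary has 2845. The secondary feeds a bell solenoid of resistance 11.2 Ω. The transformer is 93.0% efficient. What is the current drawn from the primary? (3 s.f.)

I_p ≈ 0.108 A

V_s = 120 × 275/2845 = 11.599 V.
I_s = V_s/R = 11.599/11.2 = 1.0357 A.
P_out = V_s I_s = 11.599 × 1.0357 = 12.013 W.
P_in = P_out/η = 12.013/0.930 = 12.917 W.
I_p = P_in/V_p = 12.917/120 = 0.108 A.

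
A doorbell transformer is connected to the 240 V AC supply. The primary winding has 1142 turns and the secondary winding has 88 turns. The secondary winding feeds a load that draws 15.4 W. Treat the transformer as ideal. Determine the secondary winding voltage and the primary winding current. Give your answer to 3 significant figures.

V_s ≈ 18.5 V, I_p ≈ 0.0642 A

V_s = V_p × N_s/N_p = 240 × 88/1142 = 18.494 V.
I_s = P/V_s = 15.4/18.494 = 0.83271 A.
I_p = I_s × N_s/N_p = 0.83271 × 88/1142 = 0.0642 A.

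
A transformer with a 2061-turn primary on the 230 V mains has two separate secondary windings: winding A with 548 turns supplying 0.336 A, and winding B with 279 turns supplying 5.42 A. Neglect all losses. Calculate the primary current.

V_A = 230 × 548/2061 = 61.155 V; V_B = 230 × 279/2061 = 31.135 V.
P_out = V_A I_A + V_B I_B = 61.155×0.336 + 31.135×5.42 = 20.548 + 168.75 = 189.30 W.
Ideal ⇒ P_in = P_out, so I_p = P_out/V_p = 189.30/230 = 0.823 A.

I_p ≈ 0.823 A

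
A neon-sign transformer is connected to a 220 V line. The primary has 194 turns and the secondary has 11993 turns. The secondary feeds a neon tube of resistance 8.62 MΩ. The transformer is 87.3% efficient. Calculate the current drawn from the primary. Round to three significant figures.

I_p ≈ 0.112 A

V_s = 220 × 11993/194 = 13600 V.
I_s = V_s/R = 13600/(8.62×10^6) = 0.0015778 A.
P_out = V_s I_s = 13600 × 0.0015778 = 21.458 W.
P_in = P_out/η = 21.458/0.873 = 24.580 W.
I_p = P_in/V_p = 24.580/220 = 0.112 A.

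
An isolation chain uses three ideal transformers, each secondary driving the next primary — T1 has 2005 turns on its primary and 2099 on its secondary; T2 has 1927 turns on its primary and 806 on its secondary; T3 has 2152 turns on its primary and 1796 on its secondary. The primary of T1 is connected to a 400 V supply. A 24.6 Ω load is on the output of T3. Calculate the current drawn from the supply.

I_supply ≈ 2.17 A

After T1: V = 400.00 × 2099/2005 = 418.75 V.
After T2: V = 418.75 × 806/1927 = 175.15 V.
After T3: V = 175.15 × 1796/2152 = 146.18 V.
I_load = 146.18/24.6 = 5.9421 A, so P_out = 146.18 × 5.9421 = 868.59 W.
All ideal ⇒ P_in = P_out, so I_supply = 868.59/400 = 2.17 A.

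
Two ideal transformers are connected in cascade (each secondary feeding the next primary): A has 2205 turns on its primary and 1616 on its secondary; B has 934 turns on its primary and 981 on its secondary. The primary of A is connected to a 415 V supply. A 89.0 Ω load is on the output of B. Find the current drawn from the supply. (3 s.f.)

Secondary of A: V = 415.00 × 1616/2205 = 304.15 V.
Secondary of B: V = 304.15 × 981/934 = 319.45 V.
I_load = 319.45/89.0 = 3.5893 A, so P_out = 319.45 × 3.5893 = 1146.6 W.
All ideal ⇒ P_in = P_out, so I_supply = 1146.6/415 = 2.76 A.

I_supply ≈ 2.76 A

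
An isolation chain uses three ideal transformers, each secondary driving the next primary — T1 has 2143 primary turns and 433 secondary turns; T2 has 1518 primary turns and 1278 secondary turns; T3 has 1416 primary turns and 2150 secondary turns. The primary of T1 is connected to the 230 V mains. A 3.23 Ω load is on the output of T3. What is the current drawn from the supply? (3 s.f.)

Secondary of T1: V = 230.00 × 433/2143 = 46.472 V.
Secondary of T2: V = 46.472 × 1278/1518 = 39.125 V.
Secondary of T3: V = 39.125 × 2150/1416 = 59.406 V.
I_load = 59.406/3.23 = 18.392 A, so P_out = 59.406 × 18.392 = 1092.6 W.
All ideal ⇒ P_in = P_out, so I_supply = 1092.6/230 = 4.75 A.

I_supply ≈ 4.75 A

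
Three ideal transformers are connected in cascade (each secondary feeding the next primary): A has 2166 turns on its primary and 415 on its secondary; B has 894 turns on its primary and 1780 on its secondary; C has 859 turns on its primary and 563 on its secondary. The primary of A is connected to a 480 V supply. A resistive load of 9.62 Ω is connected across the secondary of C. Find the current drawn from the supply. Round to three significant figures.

Secondary of A: V = 480.00 × 415/2166 = 91.967 V.
Secondary of B: V = 91.967 × 1780/894 = 183.11 V.
Secondary of C: V = 183.11 × 563/859 = 120.01 V.
I_load = 120.01/9.62 = 12.475 A, so P_out = 120.01 × 12.475 = 1497.2 W.
All ideal ⇒ P_in = P_out, so I_supply = 1497.2/480 = 3.12 A.

I_supply ≈ 3.12 A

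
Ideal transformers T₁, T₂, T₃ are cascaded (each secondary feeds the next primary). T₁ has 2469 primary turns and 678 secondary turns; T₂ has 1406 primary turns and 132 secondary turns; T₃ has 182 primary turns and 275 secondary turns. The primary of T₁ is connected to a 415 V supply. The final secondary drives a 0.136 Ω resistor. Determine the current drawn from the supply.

Secondary of T₁: V = 415.00 × 678/2469 = 113.96 V.
Secondary of T₂: V = 113.96 × 132/1406 = 10.699 V.
Secondary of T₃: V = 10.699 × 275/182 = 16.166 V.
I_load = 16.166/0.136 = 118.87 A, so P_out = 16.166 × 118.87 = 1921.7 W.
All ideal ⇒ P_in = P_out, so I_supply = 1921.7/415 = 4.63 A.

I_supply ≈ 4.63 A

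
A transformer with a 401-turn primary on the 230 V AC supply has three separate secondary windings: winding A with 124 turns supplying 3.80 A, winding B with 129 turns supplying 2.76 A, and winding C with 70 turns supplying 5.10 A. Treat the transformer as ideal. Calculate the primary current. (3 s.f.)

I_p ≈ 2.95 A

V_A = 230 × 124/401 = 71.122 V; V_B = 230 × 129/401 = 73.990 V; V_C = 230 × 70/401 = 40.150 V.
P_out = V_A I_A + V_B I_B + V_C I_C = 71.122×3.80 + 73.990×2.76 + 40.150×5.10 = 270.26 + 204.21 + 204.76 = 679.24 W.
Ideal ⇒ P_in = P_out, so I_p = P_out/V_p = 679.24/230 = 2.95 A.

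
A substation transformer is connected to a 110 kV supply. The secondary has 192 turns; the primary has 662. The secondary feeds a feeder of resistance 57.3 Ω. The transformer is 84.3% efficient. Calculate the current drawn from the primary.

I_p ≈ 192 A

V_s = 110000 × 192/662 = 31903 V.
I_s = V_s/R = 31903/57.3 = 556.78 A.
P_out = V_s I_s = 31903 × 556.78 = 1.7763×10^7 W.
P_in = P_out/η = 1.7763×10^7/0.843 = 2.1071×10^7 W.
I_p = P_in/V_p = 2.1071×10^7/110000 = 192 A.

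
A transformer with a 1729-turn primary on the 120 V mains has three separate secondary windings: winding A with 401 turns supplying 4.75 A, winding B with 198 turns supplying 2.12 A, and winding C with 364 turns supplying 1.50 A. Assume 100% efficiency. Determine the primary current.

V_A = 120 × 401/1729 = 27.831 V; V_B = 120 × 198/1729 = 13.742 V; V_C = 120 × 364/1729 = 25.263 V.
P_out = V_A I_A + V_B I_B + V_C I_C = 27.831×4.75 + 13.742×2.12 + 25.263×1.50 = 132.20 + 29.133 + 37.895 = 199.23 W.
Ideal ⇒ P_in = P_out, so I_p = P_out/V_p = 199.23/120 = 1.66 A.

I_p ≈ 1.66 A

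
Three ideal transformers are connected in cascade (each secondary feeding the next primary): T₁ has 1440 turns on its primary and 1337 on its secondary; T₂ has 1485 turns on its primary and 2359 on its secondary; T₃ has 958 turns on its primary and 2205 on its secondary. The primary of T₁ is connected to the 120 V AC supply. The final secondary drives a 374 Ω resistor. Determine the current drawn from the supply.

Secondary of T₁: V = 120.00 × 1337/1440 = 111.42 V.
Secondary of T₂: V = 111.42 × 2359/1485 = 176.99 V.
Secondary of T₃: V = 176.99 × 2205/958 = 407.38 V.
I_load = 407.38/374 = 1.0892 A, so P_out = 407.38 × 1.0892 = 443.73 W.
All ideal ⇒ P_in = P_out, so I_supply = 443.73/120 = 3.70 A.

I_supply ≈ 3.70 A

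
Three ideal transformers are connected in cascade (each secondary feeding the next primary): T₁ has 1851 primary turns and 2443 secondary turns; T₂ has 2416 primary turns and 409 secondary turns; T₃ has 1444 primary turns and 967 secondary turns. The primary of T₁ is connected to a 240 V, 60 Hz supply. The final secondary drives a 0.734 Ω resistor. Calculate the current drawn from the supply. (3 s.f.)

After T₁: V = 240.00 × 2443/1851 = 316.76 V.
After T₂: V = 316.76 × 409/2416 = 53.623 V.
After T₃: V = 53.623 × 967/1444 = 35.910 V.
I_load = 35.910/0.734 = 48.924 A, so P_out = 35.910 × 48.924 = 1756.8 W.
All ideal ⇒ P_in = P_out, so I_supply = 1756.8/240 = 7.32 A.

I_supply ≈ 7.32 A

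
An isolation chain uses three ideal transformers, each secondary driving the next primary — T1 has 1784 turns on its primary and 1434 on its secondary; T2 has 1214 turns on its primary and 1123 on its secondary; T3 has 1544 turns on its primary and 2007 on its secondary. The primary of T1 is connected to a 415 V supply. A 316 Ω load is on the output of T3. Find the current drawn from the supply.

I_supply ≈ 1.23 A

After T1: V = 415.00 × 1434/1784 = 333.58 V.
After T2: V = 333.58 × 1123/1214 = 308.58 V.
After T3: V = 308.58 × 2007/1544 = 401.11 V.
I_load = 401.11/316 = 1.2693 A, so P_out = 401.11 × 1.2693 = 509.14 W.
All ideal ⇒ P_in = P_out, so I_supply = 509.14/415 = 1.23 A.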